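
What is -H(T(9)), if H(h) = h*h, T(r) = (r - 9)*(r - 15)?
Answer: 0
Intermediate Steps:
T(r) = (-15 + r)*(-9 + r) (T(r) = (-9 + r)*(-15 + r) = (-15 + r)*(-9 + r))
H(h) = h²
-H(T(9)) = -(135 + 9² - 24*9)² = -(135 + 81 - 216)² = -1*0² = -1*0 = 0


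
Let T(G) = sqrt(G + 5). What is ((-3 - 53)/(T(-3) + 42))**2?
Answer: 3136/(42 + sqrt(2))**2 ≈ 1.6638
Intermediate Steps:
T(G) = sqrt(5 + G)
((-3 - 53)/(T(-3) + 42))**2 = ((-3 - 53)/(sqrt(5 - 3) + 42))**2 = (-56/(sqrt(2) + 42))**2 = (-56/(42 + sqrt(2)))**2 = 3136/(42 + sqrt(2))**2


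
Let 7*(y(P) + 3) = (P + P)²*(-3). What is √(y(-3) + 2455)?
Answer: 4*√7462/7 ≈ 49.362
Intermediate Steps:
y(P) = -3 - 12*P²/7 (y(P) = -3 + ((P + P)²*(-3))/7 = -3 + ((2*P)²*(-3))/7 = -3 + ((4*P²)*(-3))/7 = -3 + (-12*P²)/7 = -3 - 12*P²/7)
√(y(-3) + 2455) = √((-3 - 12/7*(-3)²) + 2455) = √((-3 - 12/7*9) + 2455) = √((-3 - 108/7) + 2455) = √(-129/7 + 2455) = √(17056/7) = 4*√7462/7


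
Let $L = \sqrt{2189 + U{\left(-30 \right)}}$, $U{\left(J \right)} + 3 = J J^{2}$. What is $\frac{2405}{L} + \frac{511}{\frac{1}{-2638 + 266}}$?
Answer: $-1212092 - \frac{2405 i \sqrt{24814}}{24814} \approx -1.2121 \cdot 10^{6} - 15.267 i$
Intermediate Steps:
$U{\left(J \right)} = -3 + J^{3}$ ($U{\left(J \right)} = -3 + J J^{2} = -3 + J^{3}$)
$L = i \sqrt{24814}$ ($L = \sqrt{2189 + \left(-3 + \left(-30\right)^{3}\right)} = \sqrt{2189 - 27003} = \sqrt{-24814} = i \sqrt{24814} \approx 157.52 i$)
$\frac{2405}{L} + \frac{511}{\frac{1}{-2638 + 266}} = \frac{2405}{i \sqrt{24814}} + \frac{511}{\frac{1}{-2638 + 266}} = 2405 \left(- \frac{i \sqrt{24814}}{24814}\right) + \frac{511}{\frac{1}{-2372}} = - \frac{2405 i \sqrt{24814}}{24814} + \frac{511}{- \frac{1}{2372}} = - \frac{2405 i \sqrt{24814}}{24814} + 511 \left(-2372\right) = - \frac{2405 i \sqrt{24814}}{24814} - 1212092 = -1212092 - \frac{2405 i \sqrt{24814}}{24814}$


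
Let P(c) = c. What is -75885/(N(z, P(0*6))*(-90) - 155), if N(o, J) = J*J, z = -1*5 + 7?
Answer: 15177/31 ≈ 489.58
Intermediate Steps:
z = 2 (z = -5 + 7 = 2)
N(o, J) = J²
-75885/(N(z, P(0*6))*(-90) - 155) = -75885/((0*6)²*(-90) - 155) = -75885/(0²*(-90) - 155) = -75885/(0*(-90) - 155) = -75885/(0 - 155) = -75885/(-155) = -75885*(-1/155) = 15177/31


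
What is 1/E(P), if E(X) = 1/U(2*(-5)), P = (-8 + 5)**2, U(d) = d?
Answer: -10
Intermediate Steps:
P = 9 (P = (-3)**2 = 9)
E(X) = -1/10 (E(X) = 1/(2*(-5)) = 1/(-10) = -1/10)
1/E(P) = 1/(-1/10) = -10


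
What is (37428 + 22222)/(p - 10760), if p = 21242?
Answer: 29825/5241 ≈ 5.6907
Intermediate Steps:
(37428 + 22222)/(p - 10760) = (37428 + 22222)/(21242 - 10760) = 59650/10482 = 59650*(1/10482) = 29825/5241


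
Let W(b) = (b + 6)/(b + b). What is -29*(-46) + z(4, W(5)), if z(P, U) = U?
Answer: 13351/10 ≈ 1335.1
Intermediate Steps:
W(b) = (6 + b)/(2*b) (W(b) = (6 + b)/((2*b)) = (6 + b)*(1/(2*b)) = (6 + b)/(2*b))
-29*(-46) + z(4, W(5)) = -29*(-46) + (½)*(6 + 5)/5 = 1334 + (½)*(⅕)*11 = 1334 + 11/10 = 13351/10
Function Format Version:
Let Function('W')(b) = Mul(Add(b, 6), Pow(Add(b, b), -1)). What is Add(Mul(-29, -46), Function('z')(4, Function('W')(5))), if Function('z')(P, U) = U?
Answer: Rational(13351, 10) ≈ 1335.1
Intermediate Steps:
Function('W')(b) = Mul(Rational(1, 2), Pow(b, -1), Add(6, b)) (Function('W')(b) = Mul(Add(6, b), Pow(Mul(2, b), -1)) = Mul(Add(6, b), Mul(Rational(1, 2), Pow(b, -1))) = Mul(Rational(1, 2), Pow(b, -1), Add(6, b)))
Add(Mul(-29, -46), Function('z')(4, Function('W')(5))) = Add(Mul(-29, -46), Mul(Rational(1, 2), Pow(5, -1), Add(6, 5))) = Add(1334, Mul(Rational(1, 2), Rational(1, 5), 11)) = Add(1334, Rational(11, 10)) = Rational(13351, 10)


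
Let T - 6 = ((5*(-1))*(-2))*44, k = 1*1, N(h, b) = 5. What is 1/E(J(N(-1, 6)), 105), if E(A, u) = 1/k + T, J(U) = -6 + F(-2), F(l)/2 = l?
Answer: 1/447 ≈ 0.0022371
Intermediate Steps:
F(l) = 2*l
k = 1
J(U) = -10 (J(U) = -6 + 2*(-2) = -6 - 4 = -10)
T = 446 (T = 6 + ((5*(-1))*(-2))*44 = 6 - 5*(-2)*44 = 6 + 10*44 = 6 + 440 = 446)
E(A, u) = 447 (E(A, u) = 1/1 + 446 = 1 + 446 = 447)
1/E(J(N(-1, 6)), 105) = 1/447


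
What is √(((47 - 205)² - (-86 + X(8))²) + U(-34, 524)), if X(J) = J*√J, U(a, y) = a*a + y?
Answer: 4*√(1171 + 172*√2) ≈ 150.43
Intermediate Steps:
U(a, y) = y + a² (U(a, y) = a² + y = y + a²)
X(J) = J^(3/2)
√(((47 - 205)² - (-86 + X(8))²) + U(-34, 524)) = √(((47 - 205)² - (-86 + 8^(3/2))²) + (524 + (-34)²)) = √(((-158)² - (-86 + 16*√2)²) + (524 + 1156)) = √((24964 - (-86 + 16*√2)²) + 1680) = √(26644 - (-86 + 16*√2)²)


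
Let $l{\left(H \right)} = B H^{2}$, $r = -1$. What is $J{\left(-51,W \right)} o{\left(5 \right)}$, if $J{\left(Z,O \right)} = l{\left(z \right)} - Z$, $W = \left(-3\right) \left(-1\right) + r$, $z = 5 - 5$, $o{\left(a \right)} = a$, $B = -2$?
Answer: $255$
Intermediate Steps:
$z = 0$ ($z = 5 - 5 = 0$)
$l{\left(H \right)} = - 2 H^{2}$
$W = 2$ ($W = \left(-3\right) \left(-1\right) - 1 = 3 - 1 = 2$)
$J{\left(Z,O \right)} = - Z$ ($J{\left(Z,O \right)} = - 2 \cdot 0^{2} - Z = \left(-2\right) 0 - Z = 0 - Z = - Z$)
$J{\left(-51,W \right)} o{\left(5 \right)} = \left(-1\right) \left(-51\right) 5 = 51 \cdot 5 = 255$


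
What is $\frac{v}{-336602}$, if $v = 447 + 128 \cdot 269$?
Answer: $- \frac{34879}{336602} \approx -0.10362$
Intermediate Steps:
$v = 34879$ ($v = 447 + 34432 = 34879$)
$\frac{v}{-336602} = \frac{34879}{-336602} = 34879 \left(- \frac{1}{336602}\right) = - \frac{34879}{336602}$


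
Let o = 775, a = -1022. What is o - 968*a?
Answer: 990071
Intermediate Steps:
o - 968*a = 775 - 968*(-1022) = 775 + 989296 = 990071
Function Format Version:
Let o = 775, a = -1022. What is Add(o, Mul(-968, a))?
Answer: 990071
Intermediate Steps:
Add(o, Mul(-968, a)) = Add(775, Mul(-968, -1022)) = Add(775, 989296) = 990071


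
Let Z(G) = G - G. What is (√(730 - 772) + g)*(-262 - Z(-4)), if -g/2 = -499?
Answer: -261476 - 262*I*√42 ≈ -2.6148e+5 - 1698.0*I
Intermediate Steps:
g = 998 (g = -2*(-499) = 998)
Z(G) = 0
(√(730 - 772) + g)*(-262 - Z(-4)) = (√(730 - 772) + 998)*(-262 - 1*0) = (√(-42) + 998)*(-262 + 0) = (I*√42 + 998)*(-262) = (998 + I*√42)*(-262) = -261476 - 262*I*√42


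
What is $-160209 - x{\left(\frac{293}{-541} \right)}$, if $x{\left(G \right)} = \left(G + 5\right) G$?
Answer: $- \frac{46889423613}{292681} \approx -1.6021 \cdot 10^{5}$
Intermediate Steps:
$x{\left(G \right)} = G \left(5 + G\right)$ ($x{\left(G \right)} = \left(5 + G\right) G = G \left(5 + G\right)$)
$-160209 - x{\left(\frac{293}{-541} \right)} = -160209 - \frac{293}{-541} \left(5 + \frac{293}{-541}\right) = -160209 - 293 \left(- \frac{1}{541}\right) \left(5 + 293 \left(- \frac{1}{541}\right)\right) = -160209 - - \frac{293 \left(5 - \frac{293}{541}\right)}{541} = -160209 - \left(- \frac{293}{541}\right) \frac{2412}{541} = -160209 - - \frac{706716}{292681} = -160209 + \frac{706716}{292681} = - \frac{46889423613}{292681}$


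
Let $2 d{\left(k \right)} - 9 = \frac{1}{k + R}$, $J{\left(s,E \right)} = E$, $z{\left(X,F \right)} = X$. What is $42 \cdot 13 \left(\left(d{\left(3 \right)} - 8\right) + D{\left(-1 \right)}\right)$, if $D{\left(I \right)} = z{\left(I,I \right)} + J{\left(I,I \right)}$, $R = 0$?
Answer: $-2912$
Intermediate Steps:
$D{\left(I \right)} = 2 I$ ($D{\left(I \right)} = I + I = 2 I$)
$d{\left(k \right)} = \frac{9}{2} + \frac{1}{2 k}$ ($d{\left(k \right)} = \frac{9}{2} + \frac{1}{2 \left(k + 0\right)} = \frac{9}{2} + \frac{1}{2 k}$)
$42 \cdot 13 \left(\left(d{\left(3 \right)} - 8\right) + D{\left(-1 \right)}\right) = 42 \cdot 13 \left(\left(\frac{1 + 9 \cdot 3}{2 \cdot 3} - 8\right) + 2 \left(-1\right)\right) = 546 \left(\left(\frac{1}{2} \cdot \frac{1}{3} \left(1 + 27\right) - 8\right) - 2\right) = 546 \left(\left(\frac{1}{2} \cdot \frac{1}{3} \cdot 28 - 8\right) - 2\right) = 546 \left(\left(\frac{14}{3} - 8\right) - 2\right) = 546 \left(- \frac{10}{3} - 2\right) = 546 \left(- \frac{16}{3}\right) = -2912$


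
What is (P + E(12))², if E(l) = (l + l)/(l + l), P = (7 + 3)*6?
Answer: 3721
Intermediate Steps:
P = 60 (P = 10*6 = 60)
E(l) = 1 (E(l) = (2*l)/((2*l)) = (2*l)*(1/(2*l)) = 1)
(P + E(12))² = (60 + 1)² = 61² = 3721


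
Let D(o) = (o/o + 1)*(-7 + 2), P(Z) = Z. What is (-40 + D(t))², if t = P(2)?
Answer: 2500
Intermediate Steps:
t = 2
D(o) = -10 (D(o) = (1 + 1)*(-5) = 2*(-5) = -10)
(-40 + D(t))² = (-40 - 10)² = (-50)² = 2500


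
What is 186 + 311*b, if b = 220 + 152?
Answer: 115878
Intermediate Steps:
b = 372
186 + 311*b = 186 + 311*372 = 186 + 115692 = 115878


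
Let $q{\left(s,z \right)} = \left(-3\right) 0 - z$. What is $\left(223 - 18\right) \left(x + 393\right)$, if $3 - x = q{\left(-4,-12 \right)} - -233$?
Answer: $30955$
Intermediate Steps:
$q{\left(s,z \right)} = - z$ ($q{\left(s,z \right)} = 0 - z = - z$)
$x = -242$ ($x = 3 - \left(\left(-1\right) \left(-12\right) - -233\right) = 3 - \left(12 + 233\right) = 3 - 245 = -242$)
$\left(223 - 18\right) \left(x + 393\right) = \left(223 - 18\right) \left(-242 + 393\right) = 205 \cdot 151 = 30955$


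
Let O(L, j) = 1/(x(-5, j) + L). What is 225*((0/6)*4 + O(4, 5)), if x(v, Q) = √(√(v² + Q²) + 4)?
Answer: 225/(4 + √(4 + 5*√2)) ≈ 30.707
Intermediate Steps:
x(v, Q) = √(4 + √(Q² + v²)) (x(v, Q) = √(√(Q² + v²) + 4) = √(4 + √(Q² + v²)))
O(L, j) = 1/(L + √(4 + √(25 + j²))) (O(L, j) = 1/(√(4 + √(j² + (-5)²)) + L) = 1/(√(4 + √(j² + 25)) + L) = 1/(√(4 + √(25 + j²)) + L) = 1/(L + √(4 + √(25 + j²))))
225*((0/6)*4 + O(4, 5)) = 225*((0/6)*4 + 1/(4 + √(4 + √(25 + 5²)))) = 225*((0*(⅙))*4 + 1/(4 + √(4 + √(25 + 25)))) = 225*(0*4 + 1/(4 + √(4 + √50))) = 225*(0 + 1/(4 + √(4 + 5*√2))) = 225/(4 + √(4 + 5*√2))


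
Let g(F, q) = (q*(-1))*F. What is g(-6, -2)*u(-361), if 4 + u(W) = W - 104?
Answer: 5628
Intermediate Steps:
g(F, q) = -F*q (g(F, q) = (-q)*F = -F*q)
u(W) = -108 + W (u(W) = -4 + (W - 104) = -4 + (-104 + W) = -108 + W)
g(-6, -2)*u(-361) = (-1*(-6)*(-2))*(-108 - 361) = -12*(-469) = 5628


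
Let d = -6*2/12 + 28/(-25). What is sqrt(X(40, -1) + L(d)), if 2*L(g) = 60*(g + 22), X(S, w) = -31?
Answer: sqrt(14135)/5 ≈ 23.778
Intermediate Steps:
d = -53/25 (d = -12*1/12 + 28*(-1/25) = -1 - 28/25 = -53/25 ≈ -2.1200)
L(g) = 660 + 30*g (L(g) = (60*(g + 22))/2 = (60*(22 + g))/2 = (1320 + 60*g)/2 = 660 + 30*g)
sqrt(X(40, -1) + L(d)) = sqrt(-31 + (660 + 30*(-53/25))) = sqrt(-31 + (660 - 318/5)) = sqrt(-31 + 2982/5) = sqrt(2827/5) = sqrt(14135)/5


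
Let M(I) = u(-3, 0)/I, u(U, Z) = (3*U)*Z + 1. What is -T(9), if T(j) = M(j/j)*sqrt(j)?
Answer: -3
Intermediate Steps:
u(U, Z) = 1 + 3*U*Z (u(U, Z) = 3*U*Z + 1 = 1 + 3*U*Z)
M(I) = 1/I (M(I) = (1 + 3*(-3)*0)/I = (1 + 0)/I = 1/I)
T(j) = sqrt(j) (T(j) = sqrt(j)/((j/j)) = sqrt(j)/1 = 1*sqrt(j) = sqrt(j))
-T(9) = -sqrt(9) = -1*3 = -3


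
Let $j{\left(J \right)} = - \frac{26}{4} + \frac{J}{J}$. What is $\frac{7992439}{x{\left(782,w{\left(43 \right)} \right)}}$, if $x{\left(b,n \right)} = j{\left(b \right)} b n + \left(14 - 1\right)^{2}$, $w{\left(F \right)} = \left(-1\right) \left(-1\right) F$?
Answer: $- \frac{7992439}{184774} \approx -43.255$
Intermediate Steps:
$j{\left(J \right)} = - \frac{11}{2}$ ($j{\left(J \right)} = \left(-26\right) \frac{1}{4} + 1 = - \frac{13}{2} + 1 = - \frac{11}{2}$)
$w{\left(F \right)} = F$ ($w{\left(F \right)} = 1 F = F$)
$x{\left(b,n \right)} = 169 - \frac{11 b n}{2}$ ($x{\left(b,n \right)} = - \frac{11 b}{2} n + \left(14 - 1\right)^{2} = - \frac{11 b n}{2} + 13^{2} = - \frac{11 b n}{2} + 169 = 169 - \frac{11 b n}{2}$)
$\frac{7992439}{x{\left(782,w{\left(43 \right)} \right)}} = \frac{7992439}{169 - 4301 \cdot 43} = \frac{7992439}{169 - 184943} = \frac{7992439}{-184774} = 7992439 \left(- \frac{1}{184774}\right) = - \frac{7992439}{184774}$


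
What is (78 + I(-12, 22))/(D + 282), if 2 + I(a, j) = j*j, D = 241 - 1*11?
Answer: 35/32 ≈ 1.0938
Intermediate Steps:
D = 230 (D = 241 - 11 = 230)
I(a, j) = -2 + j² (I(a, j) = -2 + j*j = -2 + j²)
(78 + I(-12, 22))/(D + 282) = (78 + (-2 + 22²))/(230 + 282) = (78 + (-2 + 484))/512 = (78 + 482)*(1/512) = 560*(1/512) = 35/32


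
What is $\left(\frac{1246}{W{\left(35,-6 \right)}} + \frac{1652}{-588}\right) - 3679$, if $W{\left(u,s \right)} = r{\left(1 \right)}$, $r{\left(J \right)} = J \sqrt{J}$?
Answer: $- \frac{51152}{21} \approx -2435.8$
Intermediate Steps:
$r{\left(J \right)} = J^{\frac{3}{2}}$
$W{\left(u,s \right)} = 1$ ($W{\left(u,s \right)} = 1^{\frac{3}{2}} = 1$)
$\left(\frac{1246}{W{\left(35,-6 \right)}} + \frac{1652}{-588}\right) - 3679 = \left(\frac{1246}{1} + \frac{1652}{-588}\right) - 3679 = \left(1246 \cdot 1 + 1652 \left(- \frac{1}{588}\right)\right) - 3679 = \left(1246 - \frac{59}{21}\right) - 3679 = \frac{26107}{21} - 3679 = - \frac{51152}{21}$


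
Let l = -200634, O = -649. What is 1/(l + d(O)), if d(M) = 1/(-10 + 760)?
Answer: -750/150475499 ≈ -4.9842e-6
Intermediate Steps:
d(M) = 1/750
1/(l + d(O)) = 1/(-200634 + 1/750) = 1/(-150475499/750) = -750/150475499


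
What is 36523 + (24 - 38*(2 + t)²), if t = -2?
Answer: 36547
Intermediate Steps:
36523 + (24 - 38*(2 + t)²) = 36523 + (24 - 38*(2 - 2)²) = 36523 + (24 - 38*0²) = 36523 + (24 - 38*0) = 36523 + (24 + 0) = 36523 + 24 = 36547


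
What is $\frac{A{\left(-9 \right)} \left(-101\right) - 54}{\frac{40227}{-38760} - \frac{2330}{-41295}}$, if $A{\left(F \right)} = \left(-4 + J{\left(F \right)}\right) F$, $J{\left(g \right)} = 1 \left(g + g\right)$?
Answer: $\frac{2139674326560}{104724211} \approx 20432.0$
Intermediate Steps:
$J{\left(g \right)} = 2 g$ ($J{\left(g \right)} = 1 \cdot 2 g = 2 g$)
$A{\left(F \right)} = F \left(-4 + 2 F\right)$ ($A{\left(F \right)} = \left(-4 + 2 F\right) F = F \left(-4 + 2 F\right)$)
$\frac{A{\left(-9 \right)} \left(-101\right) - 54}{\frac{40227}{-38760} - \frac{2330}{-41295}} = \frac{2 \left(-9\right) \left(-2 - 9\right) \left(-101\right) - 54}{\frac{40227}{-38760} - \frac{2330}{-41295}} = \frac{2 \left(-9\right) \left(-11\right) \left(-101\right) - 54}{40227 \left(- \frac{1}{38760}\right) - - \frac{466}{8259}} = \frac{198 \left(-101\right) - 54}{- \frac{13409}{12920} + \frac{466}{8259}} = \frac{-19998 - 54}{- \frac{104724211}{106706280}} = \left(-20052\right) \left(- \frac{106706280}{104724211}\right) = \frac{2139674326560}{104724211}$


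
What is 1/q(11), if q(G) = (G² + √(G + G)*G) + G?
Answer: 6/671 - √22/1342 ≈ 0.0054468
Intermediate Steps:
q(G) = G + G² + √2*G^(3/2) (q(G) = (G² + √(2*G)*G) + G = (G² + (√2*√G)*G) + G = (G² + √2*G^(3/2)) + G = G + G² + √2*G^(3/2))
1/q(11) = 1/(11 + 11² + √2*11^(3/2)) = 1/(11 + 121 + √2*(11*√11)) = 1/(11 + 121 + 11*√22) = 1/(132 + 11*√22)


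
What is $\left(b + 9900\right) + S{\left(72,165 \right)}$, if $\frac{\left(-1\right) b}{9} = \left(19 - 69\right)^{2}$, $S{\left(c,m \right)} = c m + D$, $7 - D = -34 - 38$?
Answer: $-641$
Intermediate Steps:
$D = 79$ ($D = 7 - \left(-34 - 38\right) = 7 - -72 = 7 + 72 = 79$)
$S{\left(c,m \right)} = 79 + c m$ ($S{\left(c,m \right)} = c m + 79 = 79 + c m$)
$b = -22500$ ($b = - 9 \left(19 - 69\right)^{2} = - 9 \left(-50\right)^{2} = \left(-9\right) 2500 = -22500$)
$\left(b + 9900\right) + S{\left(72,165 \right)} = \left(-22500 + 9900\right) + \left(79 + 72 \cdot 165\right) = -12600 + \left(79 + 11880\right) = -12600 + 11959 = -641$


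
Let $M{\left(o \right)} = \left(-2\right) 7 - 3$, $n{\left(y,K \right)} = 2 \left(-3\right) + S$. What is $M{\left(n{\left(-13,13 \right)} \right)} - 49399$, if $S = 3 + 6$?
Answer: $-49416$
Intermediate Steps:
$S = 9$
$n{\left(y,K \right)} = 3$ ($n{\left(y,K \right)} = 2 \left(-3\right) + 9 = -6 + 9 = 3$)
$M{\left(o \right)} = -17$ ($M{\left(o \right)} = -14 - 3 = -17$)
$M{\left(n{\left(-13,13 \right)} \right)} - 49399 = -17 - 49399 = -49416$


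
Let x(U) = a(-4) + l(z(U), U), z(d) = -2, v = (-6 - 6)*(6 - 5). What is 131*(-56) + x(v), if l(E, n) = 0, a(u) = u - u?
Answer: -7336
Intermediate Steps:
a(u) = 0
v = -12 (v = -12*1 = -12)
x(U) = 0 (x(U) = 0 + 0 = 0)
131*(-56) + x(v) = 131*(-56) + 0 = -7336 + 0 = -7336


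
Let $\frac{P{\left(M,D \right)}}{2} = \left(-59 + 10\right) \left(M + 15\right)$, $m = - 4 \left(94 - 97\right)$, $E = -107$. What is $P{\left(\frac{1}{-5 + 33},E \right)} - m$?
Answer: $- \frac{2971}{2} \approx -1485.5$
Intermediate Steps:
$m = 12$ ($m = \left(-4\right) \left(-3\right) = 12$)
$P{\left(M,D \right)} = -1470 - 98 M$ ($P{\left(M,D \right)} = 2 \left(-59 + 10\right) \left(M + 15\right) = 2 \left(- 49 \left(15 + M\right)\right) = 2 \left(-735 - 49 M\right) = -1470 - 98 M$)
$P{\left(\frac{1}{-5 + 33},E \right)} - m = \left(-1470 - \frac{98}{-5 + 33}\right) - 12 = \left(-1470 - \frac{98}{28}\right) - 12 = \left(-1470 - \frac{7}{2}\right) - 12 = - \frac{2947}{2} - 12 = - \frac{2971}{2}$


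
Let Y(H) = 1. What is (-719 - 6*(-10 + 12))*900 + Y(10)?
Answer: -657899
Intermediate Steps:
(-719 - 6*(-10 + 12))*900 + Y(10) = (-719 - 6*(-10 + 12))*900 + 1 = (-719 - 6*2)*900 + 1 = (-719 - 1*12)*900 + 1 = (-719 - 12)*900 + 1 = -731*900 + 1 = -657900 + 1 = -657899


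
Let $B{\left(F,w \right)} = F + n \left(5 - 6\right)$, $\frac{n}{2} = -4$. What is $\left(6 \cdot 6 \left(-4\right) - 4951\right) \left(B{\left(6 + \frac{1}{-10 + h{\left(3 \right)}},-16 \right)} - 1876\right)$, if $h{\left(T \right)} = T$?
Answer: $\frac{66413325}{7} \approx 9.4876 \cdot 10^{6}$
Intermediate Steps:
$n = -8$ ($n = 2 \left(-4\right) = -8$)
$B{\left(F,w \right)} = 8 + F$ ($B{\left(F,w \right)} = F - 8 \left(5 - 6\right) = F - -8 = F + 8 = 8 + F$)
$\left(6 \cdot 6 \left(-4\right) - 4951\right) \left(B{\left(6 + \frac{1}{-10 + h{\left(3 \right)}},-16 \right)} - 1876\right) = \left(6 \cdot 6 \left(-4\right) - 4951\right) \left(\left(8 + \left(6 + \frac{1}{-10 + 3}\right)\right) - 1876\right) = \left(36 \left(-4\right) - 4951\right) \left(\left(8 + \left(6 + \frac{1}{-7}\right)\right) - 1876\right) = \left(-144 - 4951\right) \left(\left(8 + \left(6 - \frac{1}{7}\right)\right) - 1876\right) = - 5095 \left(\left(8 + \frac{41}{7}\right) - 1876\right) = - 5095 \left(\frac{97}{7} - 1876\right) = \left(-5095\right) \left(- \frac{13035}{7}\right) = \frac{66413325}{7}$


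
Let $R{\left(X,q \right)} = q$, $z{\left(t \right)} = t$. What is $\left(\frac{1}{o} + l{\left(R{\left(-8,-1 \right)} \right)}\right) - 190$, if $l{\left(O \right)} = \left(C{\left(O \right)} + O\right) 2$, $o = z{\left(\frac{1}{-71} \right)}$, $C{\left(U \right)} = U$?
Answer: $-265$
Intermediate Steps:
$o = - \frac{1}{71}$ ($o = \frac{1}{-71} = - \frac{1}{71} \approx -0.014085$)
$l{\left(O \right)} = 4 O$ ($l{\left(O \right)} = \left(O + O\right) 2 = 2 O 2 = 4 O$)
$\left(\frac{1}{o} + l{\left(R{\left(-8,-1 \right)} \right)}\right) - 190 = \left(\frac{1}{- \frac{1}{71}} + 4 \left(-1\right)\right) - 190 = \left(-71 - 4\right) - 190 = -75 - 190 = -265$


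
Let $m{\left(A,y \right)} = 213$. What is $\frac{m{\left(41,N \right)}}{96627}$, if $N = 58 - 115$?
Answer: $\frac{71}{32209} \approx 0.0022044$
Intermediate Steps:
$N = -57$ ($N = 58 - 115 = -57$)
$\frac{m{\left(41,N \right)}}{96627} = \frac{213}{96627} = 213 \cdot \frac{1}{96627} = \frac{71}{32209}$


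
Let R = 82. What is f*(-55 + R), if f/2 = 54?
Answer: 2916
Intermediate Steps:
f = 108 (f = 2*54 = 108)
f*(-55 + R) = 108*(-55 + 82) = 108*27 = 2916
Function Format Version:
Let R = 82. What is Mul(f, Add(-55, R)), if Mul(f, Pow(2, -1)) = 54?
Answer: 2916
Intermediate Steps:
f = 108 (f = Mul(2, 54) = 108)
Mul(f, Add(-55, R)) = Mul(108, Add(-55, 82)) = Mul(108, 27) = 2916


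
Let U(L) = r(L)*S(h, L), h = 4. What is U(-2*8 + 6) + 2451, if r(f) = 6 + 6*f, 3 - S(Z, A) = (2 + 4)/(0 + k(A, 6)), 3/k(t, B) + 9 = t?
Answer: 237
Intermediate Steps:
k(t, B) = 3/(-9 + t)
S(Z, A) = 21 - 2*A (S(Z, A) = 3 - (2 + 4)/(0 + 3/(-9 + A)) = 3 - 6/(3/(-9 + A)) = 3 - 6*(-3 + A/3) = 3 - (-18 + 2*A) = 3 + (18 - 2*A) = 21 - 2*A)
U(L) = (6 + 6*L)*(21 - 2*L)
U(-2*8 + 6) + 2451 = 6*(1 + (-2*8 + 6))*(21 - 2*(-2*8 + 6)) + 2451 = 6*(1 + (-16 + 6))*(21 - 2*(-16 + 6)) + 2451 = 6*(1 - 10)*(21 - 2*(-10)) + 2451 = 6*(-9)*(21 + 20) + 2451 = 6*(-9)*41 + 2451 = -2214 + 2451 = 237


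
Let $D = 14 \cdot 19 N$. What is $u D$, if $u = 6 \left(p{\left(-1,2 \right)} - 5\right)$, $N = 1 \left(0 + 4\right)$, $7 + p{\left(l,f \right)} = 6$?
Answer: $-38304$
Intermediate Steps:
$p{\left(l,f \right)} = -1$ ($p{\left(l,f \right)} = -7 + 6 = -1$)
$N = 4$ ($N = 1 \cdot 4 = 4$)
$u = -36$ ($u = 6 \left(-1 - 5\right) = 6 \left(-6\right) = -36$)
$D = 1064$ ($D = 14 \cdot 19 \cdot 4 = 266 \cdot 4 = 1064$)
$u D = \left(-36\right) 1064 = -38304$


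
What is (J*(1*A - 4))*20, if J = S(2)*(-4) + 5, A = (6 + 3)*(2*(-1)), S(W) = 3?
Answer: 3080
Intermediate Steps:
A = -18 (A = 9*(-2) = -18)
J = -7 (J = 3*(-4) + 5 = -12 + 5 = -7)
(J*(1*A - 4))*20 = -7*(1*(-18) - 4)*20 = -7*(-18 - 4)*20 = -7*(-22)*20 = 154*20 = 3080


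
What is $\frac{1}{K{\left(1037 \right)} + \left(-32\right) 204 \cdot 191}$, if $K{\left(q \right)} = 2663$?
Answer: $- \frac{1}{1244185} \approx -8.0374 \cdot 10^{-7}$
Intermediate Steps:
$\frac{1}{K{\left(1037 \right)} + \left(-32\right) 204 \cdot 191} = \frac{1}{2663 + \left(-32\right) 204 \cdot 191} = \frac{1}{2663 - 1246848} = \frac{1}{-1244185} = - \frac{1}{1244185}$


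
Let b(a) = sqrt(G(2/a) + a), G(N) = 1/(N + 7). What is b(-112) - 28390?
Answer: -28390 + 2*I*sqrt(4275194)/391 ≈ -28390.0 + 10.576*I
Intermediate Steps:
G(N) = 1/(7 + N)
b(a) = sqrt(a + 1/(7 + 2/a)) (b(a) = sqrt(1/(7 + 2/a) + a) = sqrt(a + 1/(7 + 2/a)))
b(-112) - 28390 = sqrt(-112*(3 + 7*(-112))/(2 + 7*(-112))) - 28390 = sqrt(-112*(3 - 784)/(2 - 784)) - 28390 = sqrt(-112*(-781)/(-782)) - 28390 = sqrt(-112*(-1/782)*(-781)) - 28390 = sqrt(-43736/391) - 28390 = 2*I*sqrt(4275194)/391 - 28390 = -28390 + 2*I*sqrt(4275194)/391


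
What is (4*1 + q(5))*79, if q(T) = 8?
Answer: 948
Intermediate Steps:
(4*1 + q(5))*79 = (4*1 + 8)*79 = (4 + 8)*79 = 12*79 = 948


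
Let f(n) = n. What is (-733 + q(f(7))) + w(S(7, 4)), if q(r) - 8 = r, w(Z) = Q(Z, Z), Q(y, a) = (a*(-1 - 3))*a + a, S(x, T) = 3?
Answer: -751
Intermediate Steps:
Q(y, a) = a - 4*a² (Q(y, a) = (a*(-4))*a + a = (-4*a)*a + a = -4*a² + a = a - 4*a²)
w(Z) = Z*(1 - 4*Z)
q(r) = 8 + r
(-733 + q(f(7))) + w(S(7, 4)) = (-733 + (8 + 7)) + 3*(1 - 4*3) = (-733 + 15) + 3*(1 - 12) = -718 + 3*(-11) = -718 - 33 = -751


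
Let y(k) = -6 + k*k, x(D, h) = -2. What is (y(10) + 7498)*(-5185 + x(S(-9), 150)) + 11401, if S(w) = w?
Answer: -39368303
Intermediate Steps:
y(k) = -6 + k²
(y(10) + 7498)*(-5185 + x(S(-9), 150)) + 11401 = ((-6 + 10²) + 7498)*(-5185 - 2) + 11401 = ((-6 + 100) + 7498)*(-5187) + 11401 = (94 + 7498)*(-5187) + 11401 = 7592*(-5187) + 11401 = -39379704 + 11401 = -39368303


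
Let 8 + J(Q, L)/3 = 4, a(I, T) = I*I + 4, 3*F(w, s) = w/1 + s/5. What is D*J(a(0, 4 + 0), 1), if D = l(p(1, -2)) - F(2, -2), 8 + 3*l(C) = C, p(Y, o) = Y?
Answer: 172/5 ≈ 34.400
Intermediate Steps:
l(C) = -8/3 + C/3
F(w, s) = w/3 + s/15 (F(w, s) = (w/1 + s/5)/3 = (w*1 + s*(⅕))/3 = (w + s/5)/3 = w/3 + s/15)
a(I, T) = 4 + I² (a(I, T) = I² + 4 = 4 + I²)
J(Q, L) = -12 (J(Q, L) = -24 + 3*4 = -24 + 12 = -12)
D = -43/15 (D = (-8/3 + (⅓)*1) - ((⅓)*2 + (1/15)*(-2)) = (-8/3 + ⅓) - (⅔ - 2/15) = -7/3 - 1*8/15 = -7/3 - 8/15 = -43/15 ≈ -2.8667)
D*J(a(0, 4 + 0), 1) = -43/15*(-12) = 172/5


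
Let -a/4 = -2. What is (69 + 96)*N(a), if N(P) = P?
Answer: 1320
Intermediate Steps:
a = 8 (a = -4*(-2) = 8)
(69 + 96)*N(a) = (69 + 96)*8 = 165*8 = 1320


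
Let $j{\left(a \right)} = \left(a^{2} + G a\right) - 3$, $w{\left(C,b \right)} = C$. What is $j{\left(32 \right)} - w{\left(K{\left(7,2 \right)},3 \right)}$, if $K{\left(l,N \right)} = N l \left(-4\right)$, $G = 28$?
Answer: $1973$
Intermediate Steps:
$K{\left(l,N \right)} = - 4 N l$
$j{\left(a \right)} = -3 + a^{2} + 28 a$ ($j{\left(a \right)} = \left(a^{2} + 28 a\right) - 3 = -3 + a^{2} + 28 a$)
$j{\left(32 \right)} - w{\left(K{\left(7,2 \right)},3 \right)} = \left(-3 + 32^{2} + 28 \cdot 32\right) - \left(-4\right) 2 \cdot 7 = \left(-3 + 1024 + 896\right) - -56 = 1917 + 56 = 1973$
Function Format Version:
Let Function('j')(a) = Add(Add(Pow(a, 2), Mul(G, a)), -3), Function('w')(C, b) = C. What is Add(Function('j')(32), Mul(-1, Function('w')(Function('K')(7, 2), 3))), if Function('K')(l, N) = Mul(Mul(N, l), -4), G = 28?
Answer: 1973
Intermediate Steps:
Function('K')(l, N) = Mul(-4, N, l)
Function('j')(a) = Add(-3, Pow(a, 2), Mul(28, a)) (Function('j')(a) = Add(Add(Pow(a, 2), Mul(28, a)), -3) = Add(-3, Pow(a, 2), Mul(28, a)))
Add(Function('j')(32), Mul(-1, Function('w')(Function('K')(7, 2), 3))) = Add(Add(-3, Pow(32, 2), Mul(28, 32)), Mul(-1, Mul(-4, 2, 7))) = Add(Add(-3, 1024, 896), Mul(-1, -56)) = Add(1917, 56) = 1973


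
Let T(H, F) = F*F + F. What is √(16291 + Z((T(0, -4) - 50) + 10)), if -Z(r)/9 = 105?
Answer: √15346 ≈ 123.88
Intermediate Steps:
T(H, F) = F + F² (T(H, F) = F² + F = F + F²)
Z(r) = -945 (Z(r) = -9*105 = -945)
√(16291 + Z((T(0, -4) - 50) + 10)) = √(16291 - 945) = √15346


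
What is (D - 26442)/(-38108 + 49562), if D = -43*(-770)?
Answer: 3334/5727 ≈ 0.58215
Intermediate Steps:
D = 33110
(D - 26442)/(-38108 + 49562) = (33110 - 26442)/(-38108 + 49562) = 6668/11454 = 6668*(1/11454) = 3334/5727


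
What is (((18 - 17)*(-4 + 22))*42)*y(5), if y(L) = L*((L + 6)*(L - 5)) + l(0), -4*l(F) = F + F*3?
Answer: 0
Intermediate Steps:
l(F) = -F (l(F) = -(F + F*3)/4 = -(F + 3*F)/4 = -F)
y(L) = L*(-5 + L)*(6 + L) (y(L) = L*((L + 6)*(L - 5)) - 1*0 = L*((6 + L)*(-5 + L)) + 0 = L*((-5 + L)*(6 + L)) + 0 = L*(-5 + L)*(6 + L) + 0 = L*(-5 + L)*(6 + L))
(((18 - 17)*(-4 + 22))*42)*y(5) = (((18 - 17)*(-4 + 22))*42)*(5*(-30 + 5 + 5²)) = ((1*18)*42)*(5*(-30 + 5 + 25)) = (18*42)*(5*0) = 756*0 = 0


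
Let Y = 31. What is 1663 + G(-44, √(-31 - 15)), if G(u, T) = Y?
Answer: 1694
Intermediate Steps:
G(u, T) = 31
1663 + G(-44, √(-31 - 15)) = 1663 + 31 = 1694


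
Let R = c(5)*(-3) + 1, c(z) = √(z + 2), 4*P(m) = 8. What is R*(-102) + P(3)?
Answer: -100 + 306*√7 ≈ 709.60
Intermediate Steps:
P(m) = 2 (P(m) = (¼)*8 = 2)
c(z) = √(2 + z)
R = 1 - 3*√7 (R = √(2 + 5)*(-3) + 1 = √7*(-3) + 1 = -3*√7 + 1 = 1 - 3*√7 ≈ -6.9373)
R*(-102) + P(3) = (1 - 3*√7)*(-102) + 2 = (-102 + 306*√7) + 2 = -100 + 306*√7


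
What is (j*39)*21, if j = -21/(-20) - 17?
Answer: -261261/20 ≈ -13063.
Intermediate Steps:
j = -319/20 (j = -21*(-1/20) - 17 = 21/20 - 17 = -319/20 ≈ -15.950)
(j*39)*21 = -319/20*39*21 = -12441/20*21 = -261261/20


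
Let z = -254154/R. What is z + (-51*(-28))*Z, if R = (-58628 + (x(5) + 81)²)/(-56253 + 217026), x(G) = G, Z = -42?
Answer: 18894205305/25616 ≈ 7.3759e+5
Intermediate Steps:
R = -51232/160773 (R = (-58628 + (5 + 81)²)/(-56253 + 217026) = (-58628 + 86²)/160773 = (-58628 + 7396)*(1/160773) = -51232*1/160773 = -51232/160773 ≈ -0.31866)
z = 20430550521/25616 (z = -254154/(-51232/160773) = -254154*(-160773/51232) = 20430550521/25616 ≈ 7.9757e+5)
z + (-51*(-28))*Z = 20430550521/25616 - 51*(-28)*(-42) = 20430550521/25616 + 1428*(-42) = 20430550521/25616 - 59976 = 18894205305/25616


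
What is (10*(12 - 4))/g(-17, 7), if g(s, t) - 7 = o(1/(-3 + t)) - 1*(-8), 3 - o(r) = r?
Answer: 320/71 ≈ 4.5070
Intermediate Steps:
o(r) = 3 - r
g(s, t) = 18 - 1/(-3 + t) (g(s, t) = 7 + ((3 - 1/(-3 + t)) - 1*(-8)) = 7 + ((3 - 1/(-3 + t)) + 8) = 7 + (11 - 1/(-3 + t)) = 18 - 1/(-3 + t))
(10*(12 - 4))/g(-17, 7) = (10*(12 - 4))/(((-55 + 18*7)/(-3 + 7))) = (10*8)/(((-55 + 126)/4)) = 80/(((¼)*71)) = 80/(71/4) = 80*(4/71) = 320/71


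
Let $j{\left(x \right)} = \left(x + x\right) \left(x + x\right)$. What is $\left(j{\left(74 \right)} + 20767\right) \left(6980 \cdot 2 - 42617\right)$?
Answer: $-1222822847$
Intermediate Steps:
$j{\left(x \right)} = 4 x^{2}$ ($j{\left(x \right)} = 2 x 2 x = 4 x^{2}$)
$\left(j{\left(74 \right)} + 20767\right) \left(6980 \cdot 2 - 42617\right) = \left(4 \cdot 74^{2} + 20767\right) \left(6980 \cdot 2 - 42617\right) = \left(4 \cdot 5476 + 20767\right) \left(13960 - 42617\right) = \left(21904 + 20767\right) \left(-28657\right) = 42671 \left(-28657\right) = -1222822847$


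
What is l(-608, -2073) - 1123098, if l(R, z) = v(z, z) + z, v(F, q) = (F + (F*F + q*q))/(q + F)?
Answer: -2254487/2 ≈ -1.1272e+6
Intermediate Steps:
v(F, q) = (F + F**2 + q**2)/(F + q) (v(F, q) = (F + (F**2 + q**2))/(F + q) = (F + F**2 + q**2)/(F + q))
l(R, z) = z + (z + 2*z**2)/(2*z) (l(R, z) = (z + z**2 + z**2)/(z + z) + z = (z + 2*z**2)/((2*z)) + z = (1/(2*z))*(z + 2*z**2) + z = (z + 2*z**2)/(2*z) + z = z + (z + 2*z**2)/(2*z))
l(-608, -2073) - 1123098 = (1/2 + 2*(-2073)) - 1123098 = (1/2 - 4146) - 1123098 = -8291/2 - 1123098 = -2254487/2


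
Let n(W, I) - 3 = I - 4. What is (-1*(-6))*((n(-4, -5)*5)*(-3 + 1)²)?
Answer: -720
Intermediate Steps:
n(W, I) = -1 + I (n(W, I) = 3 + (I - 4) = 3 + (-4 + I) = -1 + I)
(-1*(-6))*((n(-4, -5)*5)*(-3 + 1)²) = (-1*(-6))*(((-1 - 5)*5)*(-3 + 1)²) = 6*(-6*5*(-2)²) = 6*(-30*4) = 6*(-120) = -720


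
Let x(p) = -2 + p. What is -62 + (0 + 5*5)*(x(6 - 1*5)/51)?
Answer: -3187/51 ≈ -62.490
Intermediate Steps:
-62 + (0 + 5*5)*(x(6 - 1*5)/51) = -62 + (0 + 5*5)*((-2 + (6 - 1*5))/51) = -62 + (0 + 25)*((-2 + (6 - 5))*(1/51)) = -62 + 25*((-2 + 1)*(1/51)) = -62 + 25*(-1*1/51) = -62 + 25*(-1/51) = -62 - 25/51 = -3187/51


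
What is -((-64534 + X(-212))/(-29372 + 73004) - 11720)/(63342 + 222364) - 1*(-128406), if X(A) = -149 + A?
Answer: 1600699973229887/12465924192 ≈ 1.2841e+5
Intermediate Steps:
-((-64534 + X(-212))/(-29372 + 73004) - 11720)/(63342 + 222364) - 1*(-128406) = -((-64534 + (-149 - 212))/(-29372 + 73004) - 11720)/(63342 + 222364) - 1*(-128406) = -((-64534 - 361)/43632 - 11720)/285706 + 128406 = -(-64895*1/43632 - 11720)/285706 + 128406 = -(-64895/43632 - 11720)/285706 + 128406 = -(-511431935)/(43632*285706) + 128406 = -1*(-511431935/12465924192) + 128406 = 511431935/12465924192 + 128406 = 1600699973229887/12465924192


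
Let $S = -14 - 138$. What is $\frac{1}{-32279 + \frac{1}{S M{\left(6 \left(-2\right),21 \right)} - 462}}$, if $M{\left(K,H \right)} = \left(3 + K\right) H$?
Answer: $- \frac{28266}{912398213} \approx -3.098 \cdot 10^{-5}$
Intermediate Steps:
$M{\left(K,H \right)} = H \left(3 + K\right)$
$S = -152$ ($S = -14 - 138 = -152$)
$\frac{1}{-32279 + \frac{1}{S M{\left(6 \left(-2\right),21 \right)} - 462}} = \frac{1}{-32279 + \frac{1}{- 152 \cdot 21 \left(3 + 6 \left(-2\right)\right) - 462}} = \frac{1}{-32279 + \frac{1}{- 152 \cdot 21 \left(3 - 12\right) - 462}} = \frac{1}{-32279 + \frac{1}{- 152 \cdot 21 \left(-9\right) - 462}} = \frac{1}{-32279 + \frac{1}{\left(-152\right) \left(-189\right) - 462}} = \frac{1}{-32279 + \frac{1}{28728 - 462}} = \frac{1}{-32279 + \frac{1}{28266}} = \frac{1}{- \frac{912398213}{28266}} = - \frac{28266}{912398213}$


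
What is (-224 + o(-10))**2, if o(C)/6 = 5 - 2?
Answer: 42436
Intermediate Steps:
o(C) = 18 (o(C) = 6*(5 - 2) = 6*3 = 18)
(-224 + o(-10))**2 = (-224 + 18)**2 = (-206)**2 = 42436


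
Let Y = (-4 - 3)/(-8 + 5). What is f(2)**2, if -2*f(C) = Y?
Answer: 49/36 ≈ 1.3611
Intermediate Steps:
Y = 7/3 (Y = -7/(-3) = -7*(-1/3) = 7/3 ≈ 2.3333)
f(C) = -7/6 (f(C) = -1/2*7/3 = -7/6)
f(2)**2 = (-7/6)**2 = 49/36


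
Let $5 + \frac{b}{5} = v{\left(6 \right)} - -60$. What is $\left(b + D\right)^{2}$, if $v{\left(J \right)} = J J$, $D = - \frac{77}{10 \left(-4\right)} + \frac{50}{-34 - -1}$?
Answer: $\frac{361370501881}{1742400} \approx 2.074 \cdot 10^{5}$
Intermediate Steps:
$D = \frac{541}{1320}$ ($D = - \frac{77}{-40} + \frac{50}{-34 + 1} = \left(-77\right) \left(- \frac{1}{40}\right) + \frac{50}{-33} = \frac{77}{40} + 50 \left(- \frac{1}{33}\right) = \frac{77}{40} - \frac{50}{33} = \frac{541}{1320} \approx 0.40985$)
$v{\left(J \right)} = J^{2}$
$b = 455$ ($b = -25 + 5 \left(6^{2} - -60\right) = -25 + 5 \left(36 + 60\right) = -25 + 5 \cdot 96 = -25 + 480 = 455$)
$\left(b + D\right)^{2} = \left(455 + \frac{541}{1320}\right)^{2} = \left(\frac{601141}{1320}\right)^{2} = \frac{361370501881}{1742400}$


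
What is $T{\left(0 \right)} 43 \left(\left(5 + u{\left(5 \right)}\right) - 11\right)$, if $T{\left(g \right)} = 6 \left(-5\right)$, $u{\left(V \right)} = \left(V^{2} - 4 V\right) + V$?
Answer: $-5160$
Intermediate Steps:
$u{\left(V \right)} = V^{2} - 3 V$
$T{\left(g \right)} = -30$
$T{\left(0 \right)} 43 \left(\left(5 + u{\left(5 \right)}\right) - 11\right) = \left(-30\right) 43 \left(\left(5 + 5 \left(-3 + 5\right)\right) - 11\right) = - 1290 \left(\left(5 + 5 \cdot 2\right) - 11\right) = - 1290 \left(\left(5 + 10\right) - 11\right) = - 1290 \left(15 - 11\right) = \left(-1290\right) 4 = -5160$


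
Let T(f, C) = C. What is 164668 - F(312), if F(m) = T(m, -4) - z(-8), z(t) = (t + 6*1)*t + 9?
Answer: 164697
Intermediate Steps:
z(t) = 9 + t*(6 + t) (z(t) = (t + 6)*t + 9 = (6 + t)*t + 9 = t*(6 + t) + 9 = 9 + t*(6 + t))
F(m) = -29 (F(m) = -4 - (9 + (-8)² + 6*(-8)) = -4 - (9 + 64 - 48) = -4 - 1*25 = -4 - 25 = -29)
164668 - F(312) = 164668 - 1*(-29) = 164668 + 29 = 164697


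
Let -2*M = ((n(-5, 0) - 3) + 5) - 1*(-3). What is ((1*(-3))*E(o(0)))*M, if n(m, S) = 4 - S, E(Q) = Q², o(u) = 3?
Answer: 243/2 ≈ 121.50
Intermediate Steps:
M = -9/2 (M = -((((4 - 1*0) - 3) + 5) - 1*(-3))/2 = -((((4 + 0) - 3) + 5) + 3)/2 = -(((4 - 3) + 5) + 3)/2 = -((1 + 5) + 3)/2 = -(6 + 3)/2 = -½*9 = -9/2 ≈ -4.5000)
((1*(-3))*E(o(0)))*M = ((1*(-3))*3²)*(-9/2) = -3*9*(-9/2) = -27*(-9/2) = 243/2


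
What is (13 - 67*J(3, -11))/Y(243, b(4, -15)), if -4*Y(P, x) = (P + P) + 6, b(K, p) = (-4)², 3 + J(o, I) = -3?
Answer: -415/123 ≈ -3.3740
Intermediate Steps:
J(o, I) = -6 (J(o, I) = -3 - 3 = -6)
b(K, p) = 16
Y(P, x) = -3/2 - P/2 (Y(P, x) = -((P + P) + 6)/4 = -(2*P + 6)/4 = -(6 + 2*P)/4 = -3/2 - P/2)
(13 - 67*J(3, -11))/Y(243, b(4, -15)) = (13 - 67*(-6))/(-3/2 - ½*243) = (13 + 402)/(-3/2 - 243/2) = 415/(-123) = 415*(-1/123) = -415/123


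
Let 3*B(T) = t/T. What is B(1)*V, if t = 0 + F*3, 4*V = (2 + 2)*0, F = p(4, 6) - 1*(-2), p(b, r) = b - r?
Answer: 0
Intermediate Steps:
F = 0 (F = (4 - 1*6) - 1*(-2) = (4 - 6) + 2 = -2 + 2 = 0)
V = 0 (V = ((2 + 2)*0)/4 = (4*0)/4 = (1/4)*0 = 0)
t = 0 (t = 0 + 0*3 = 0 + 0 = 0)
B(T) = 0 (B(T) = (0/T)/3 = (1/3)*0 = 0)
B(1)*V = 0*0 = 0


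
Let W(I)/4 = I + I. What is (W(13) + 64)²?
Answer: 28224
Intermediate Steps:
W(I) = 8*I (W(I) = 4*(I + I) = 4*(2*I) = 8*I)
(W(13) + 64)² = (8*13 + 64)² = (104 + 64)² = 168² = 28224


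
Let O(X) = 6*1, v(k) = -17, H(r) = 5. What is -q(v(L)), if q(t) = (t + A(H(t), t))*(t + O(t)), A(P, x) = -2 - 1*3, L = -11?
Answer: -242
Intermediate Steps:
A(P, x) = -5 (A(P, x) = -2 - 3 = -5)
O(X) = 6
q(t) = (-5 + t)*(6 + t) (q(t) = (t - 5)*(t + 6) = (-5 + t)*(6 + t))
-q(v(L)) = -(-30 - 17 + (-17)²) = -(-30 - 17 + 289) = -1*242 = -242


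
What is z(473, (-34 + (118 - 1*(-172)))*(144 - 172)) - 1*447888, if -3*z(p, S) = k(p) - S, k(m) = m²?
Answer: -1574561/3 ≈ -5.2485e+5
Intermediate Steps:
z(p, S) = -p²/3 + S/3 (z(p, S) = -(p² - S)/3 = -p²/3 + S/3)
z(473, (-34 + (118 - 1*(-172)))*(144 - 172)) - 1*447888 = (-⅓*473² + ((-34 + (118 - 1*(-172)))*(144 - 172))/3) - 1*447888 = (-⅓*223729 + ((-34 + (118 + 172))*(-28))/3) - 447888 = (-223729/3 + ((-34 + 290)*(-28))/3) - 447888 = (-223729/3 + (256*(-28))/3) - 447888 = (-223729/3 + (⅓)*(-7168)) - 447888 = (-223729/3 - 7168/3) - 447888 = -230897/3 - 447888 = -1574561/3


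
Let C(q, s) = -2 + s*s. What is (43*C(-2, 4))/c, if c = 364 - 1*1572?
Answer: -301/604 ≈ -0.49834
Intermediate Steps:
C(q, s) = -2 + s²
c = -1208 (c = 364 - 1572 = -1208)
(43*C(-2, 4))/c = (43*(-2 + 4²))/(-1208) = (43*(-2 + 16))*(-1/1208) = (43*14)*(-1/1208) = 602*(-1/1208) = -301/604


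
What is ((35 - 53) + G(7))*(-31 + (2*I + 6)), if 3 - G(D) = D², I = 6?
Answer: 832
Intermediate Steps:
G(D) = 3 - D²
((35 - 53) + G(7))*(-31 + (2*I + 6)) = ((35 - 53) + (3 - 1*7²))*(-31 + (2*6 + 6)) = (-18 + (3 - 1*49))*(-31 + (12 + 6)) = (-18 + (3 - 49))*(-31 + 18) = (-18 - 46)*(-13) = -64*(-13) = 832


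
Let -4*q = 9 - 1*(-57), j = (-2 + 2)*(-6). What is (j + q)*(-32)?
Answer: 528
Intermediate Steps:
j = 0 (j = 0*(-6) = 0)
q = -33/2 (q = -(9 - 1*(-57))/4 = -(9 + 57)/4 = -¼*66 = -33/2 ≈ -16.500)
(j + q)*(-32) = (0 - 33/2)*(-32) = -33/2*(-32) = 528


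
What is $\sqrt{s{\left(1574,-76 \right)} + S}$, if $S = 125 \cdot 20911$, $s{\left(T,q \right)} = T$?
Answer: $\sqrt{2615449} \approx 1617.2$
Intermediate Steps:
$S = 2613875$
$\sqrt{s{\left(1574,-76 \right)} + S} = \sqrt{1574 + 2613875} = \sqrt{2615449}$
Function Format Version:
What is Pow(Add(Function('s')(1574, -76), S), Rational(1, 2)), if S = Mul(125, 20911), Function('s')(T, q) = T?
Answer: Pow(2615449, Rational(1, 2)) ≈ 1617.2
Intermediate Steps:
S = 2613875
Pow(Add(Function('s')(1574, -76), S), Rational(1, 2)) = Pow(Add(1574, 2613875), Rational(1, 2)) = Pow(2615449, Rational(1, 2))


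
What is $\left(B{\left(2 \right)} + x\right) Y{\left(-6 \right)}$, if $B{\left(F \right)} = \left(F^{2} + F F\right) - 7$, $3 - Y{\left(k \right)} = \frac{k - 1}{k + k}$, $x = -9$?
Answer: $- \frac{58}{3} \approx -19.333$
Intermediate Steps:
$Y{\left(k \right)} = 3 - \frac{-1 + k}{2 k}$ ($Y{\left(k \right)} = 3 - \frac{k - 1}{k + k} = 3 - \frac{-1 + k}{2 k}$)
$B{\left(F \right)} = -7 + 2 F^{2}$ ($B{\left(F \right)} = \left(F^{2} + F^{2}\right) - 7 = 2 F^{2} - 7 = -7 + 2 F^{2}$)
$\left(B{\left(2 \right)} + x\right) Y{\left(-6 \right)} = \left(\left(-7 + 2 \cdot 2^{2}\right) - 9\right) \frac{1 + 5 \left(-6\right)}{2 \left(-6\right)} = \left(\left(-7 + 2 \cdot 4\right) - 9\right) \frac{1}{2} \left(- \frac{1}{6}\right) \left(1 - 30\right) = \left(\left(-7 + 8\right) - 9\right) \frac{1}{2} \left(- \frac{1}{6}\right) \left(-29\right) = \left(1 - 9\right) \frac{29}{12} = \left(-8\right) \frac{29}{12} = - \frac{58}{3}$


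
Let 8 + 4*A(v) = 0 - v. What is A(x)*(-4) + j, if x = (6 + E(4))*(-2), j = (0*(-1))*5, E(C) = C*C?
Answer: -36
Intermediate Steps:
E(C) = C²
j = 0 (j = 0*5 = 0)
x = -44 (x = (6 + 4²)*(-2) = (6 + 16)*(-2) = 22*(-2) = -44)
A(v) = -2 - v/4 (A(v) = -2 + (0 - v)/4 = -2 + (-v)/4 = -2 - v/4)
A(x)*(-4) + j = (-2 - ¼*(-44))*(-4) + 0 = (-2 + 11)*(-4) + 0 = 9*(-4) + 0 = -36 + 0 = -36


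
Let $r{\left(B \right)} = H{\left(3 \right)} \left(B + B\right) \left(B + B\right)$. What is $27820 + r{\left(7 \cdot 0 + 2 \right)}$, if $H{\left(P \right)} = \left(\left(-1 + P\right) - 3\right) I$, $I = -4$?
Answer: $27884$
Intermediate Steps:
$H{\left(P \right)} = 16 - 4 P$ ($H{\left(P \right)} = \left(\left(-1 + P\right) - 3\right) \left(-4\right) = \left(-4 + P\right) \left(-4\right) = 16 - 4 P$)
$r{\left(B \right)} = 16 B^{2}$ ($r{\left(B \right)} = \left(16 - 12\right) \left(B + B\right) \left(B + B\right) = \left(16 - 12\right) 2 B 2 B = 4 \cdot 4 B^{2} = 16 B^{2}$)
$27820 + r{\left(7 \cdot 0 + 2 \right)} = 27820 + 16 \left(7 \cdot 0 + 2\right)^{2} = 27820 + 16 \left(0 + 2\right)^{2} = 27820 + 16 \cdot 2^{2} = 27820 + 16 \cdot 4 = 27820 + 64 = 27884$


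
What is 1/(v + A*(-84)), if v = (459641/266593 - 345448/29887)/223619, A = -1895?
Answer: 1781721277622429/283614392893581520123 ≈ 6.2822e-6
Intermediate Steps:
v = -78356728097/1781721277622429 (v = (459641*(1/266593) - 345448*1/29887)*(1/223619) = (459641/266593 - 345448/29887)*(1/223619) = -78356728097/7967664991*1/223619 = -78356728097/1781721277622429 ≈ -4.3978e-5)
1/(v + A*(-84)) = 1/(-78356728097/1781721277622429 - 1895*(-84)) = 1/(-78356728097/1781721277622429 + 159180) = 1/(283614392893581520123/1781721277622429) = 1781721277622429/283614392893581520123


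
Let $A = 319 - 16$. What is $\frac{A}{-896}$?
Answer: $- \frac{303}{896} \approx -0.33817$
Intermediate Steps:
$A = 303$
$\frac{A}{-896} = \frac{303}{-896} = 303 \left(- \frac{1}{896}\right) = - \frac{303}{896}$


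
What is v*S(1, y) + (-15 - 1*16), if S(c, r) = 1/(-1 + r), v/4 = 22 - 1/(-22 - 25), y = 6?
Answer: -629/47 ≈ -13.383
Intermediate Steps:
v = 4140/47 (v = 4*(22 - 1/(-22 - 25)) = 4*(22 - 1/(-47)) = 4*(22 - 1*(-1/47)) = 4*(22 + 1/47) = 4*(1035/47) = 4140/47 ≈ 88.085)
v*S(1, y) + (-15 - 1*16) = 4140/(47*(-1 + 6)) + (-15 - 1*16) = (4140/47)/5 + (-15 - 16) = (4140/47)*(⅕) - 31 = 828/47 - 31 = -629/47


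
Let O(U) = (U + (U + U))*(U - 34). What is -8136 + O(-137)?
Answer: 62145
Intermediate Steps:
O(U) = 3*U*(-34 + U) (O(U) = (U + 2*U)*(-34 + U) = (3*U)*(-34 + U) = 3*U*(-34 + U))
-8136 + O(-137) = -8136 + 3*(-137)*(-34 - 137) = -8136 + 3*(-137)*(-171) = -8136 + 70281 = 62145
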